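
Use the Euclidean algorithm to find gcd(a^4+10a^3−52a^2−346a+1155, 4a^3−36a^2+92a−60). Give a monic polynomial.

a^2−8a+15

By polynomial division,
  a^4+10a^3−52a^2−346a+1155 = ((1/4)a+19/4)(4a^3−36a^2+92a−60) + (96a^2−768a+1440)
  4a^3−36a^2+92a−60 = ((1/24)a−1/24)(96a^2−768a+1440) + (0)
Last nonzero remainder: 96a^2−768a+1440. Dividing through by 96 gives the monic gcd a^2−8a+15.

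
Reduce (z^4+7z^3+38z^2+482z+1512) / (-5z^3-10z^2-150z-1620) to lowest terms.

(-z^2-11z-28)/(5z+30)

Repeated division with remainder:
  z^4+7z^3+38z^2+482z+1512 = (-(1/5)z-1)(-5z^3-10z^2-150z-1620) + (-2z^2+8z-108)
  -5z^3-10z^2-150z-1620 = ((5/2)z+15)(-2z^2+8z-108) + (0)
Last nonzero remainder: -2z^2+8z-108. Dividing through by -2 gives the monic gcd z^2-4z+54.
Cancel z^2-4z+54 from numerator and denominator to get the reduced form.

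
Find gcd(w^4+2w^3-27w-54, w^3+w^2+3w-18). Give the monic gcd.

w^2+3w+9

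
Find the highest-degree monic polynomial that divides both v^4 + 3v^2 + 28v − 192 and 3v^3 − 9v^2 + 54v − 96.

v^2 − v + 16

Apply the Euclidean algorithm:
  v^4 + 3v^2 + 28v − 192 = ((1/3)v + 1)(3v^3 − 9v^2 + 54v − 96) + (−6v^2 + 6v − 96)
  3v^3 − 9v^2 + 54v − 96 = (−(1/2)v + 1)(−6v^2 + 6v − 96) + (0)
Last nonzero remainder: −6v^2 + 6v − 96. Dividing through by −6 gives the monic gcd v^2 − v + 16.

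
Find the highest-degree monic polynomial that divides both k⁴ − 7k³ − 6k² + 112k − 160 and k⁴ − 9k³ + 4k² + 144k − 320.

k³ − 5k² − 16k + 80

Euclidean algorithm in ℚ[k]:
  k⁴ − 7k³ − 6k² + 112k − 160 = (k⁴ − 9k³ + 4k² + 144k − 320) + (2k³ − 10k² − 32k + 160)
  k⁴ − 9k³ + 4k² + 144k − 320 = ((1/2)k − 2)(2k³ − 10k² − 32k + 160) + (0)
Last nonzero remainder: 2k³ − 10k² − 32k + 160. Dividing through by 2 gives the monic gcd k³ − 5k² − 16k + 80.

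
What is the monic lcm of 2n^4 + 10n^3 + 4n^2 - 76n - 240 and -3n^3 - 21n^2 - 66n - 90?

n^5 + 8n^4 + 17n^3 - 32n^2 - 234n - 360

Euclidean algorithm in ℚ[n]:
  2n^4 + 10n^3 + 4n^2 - 76n - 240 = (-(2/3)n + 4/3)(-3n^3 - 21n^2 - 66n - 90) + (-12n^2 - 48n - 120)
  -3n^3 - 21n^2 - 66n - 90 = ((1/4)n + 3/4)(-12n^2 - 48n - 120) + (0)
Last nonzero remainder: -12n^2 - 48n - 120. Dividing through by -12 gives the monic gcd n^2 + 4n + 10.
Then lcm(f, g) = f·g / gcd(f, g); expanding and making the result monic gives the answer.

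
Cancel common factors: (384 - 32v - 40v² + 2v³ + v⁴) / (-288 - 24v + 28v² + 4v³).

Euclidean algorithm in ℚ[v]:
  v⁴ + 2v³ - 40v² - 32v + 384 = ((1/4)v - 5/4)(4v³ + 28v² - 24v - 288) + (v² + 10v + 24)
  4v³ + 28v² - 24v - 288 = (4v - 12)(v² + 10v + 24) + (0)
The last nonzero remainder v² + 10v + 24 is already monic.
Cancel v² + 10v + 24 from numerator and denominator to get the reduced form.

(16 - 8v + v²)/(-12 + 4v)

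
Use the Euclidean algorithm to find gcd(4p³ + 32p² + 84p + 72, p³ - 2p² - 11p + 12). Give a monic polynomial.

Apply the Euclidean algorithm:
  4p³ + 32p² + 84p + 72 = (4)(p³ - 2p² - 11p + 12) + (40p² + 128p + 24)
  p³ - 2p² - 11p + 12 = ((1/40)p - 13/100)(40p² + 128p + 24) + ((126/25)p + 378/25)
  40p² + 128p + 24 = ((500/63)p + 100/63)((126/25)p + 378/25) + (0)
Last nonzero remainder: (126/25)p + 378/25. Dividing through by 126/25 gives the monic gcd p + 3.

p + 3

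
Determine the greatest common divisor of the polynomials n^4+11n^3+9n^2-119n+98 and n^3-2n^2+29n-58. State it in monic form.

n-2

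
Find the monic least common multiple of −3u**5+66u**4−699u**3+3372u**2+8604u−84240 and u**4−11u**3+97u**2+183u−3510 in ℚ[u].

u**6−17u**5+123u**4+41u**3−8488u**2+13740u+140400

By polynomial division,
  −3u**5+66u**4−699u**3+3372u**2+8604u−84240 = (−3u+33)(u**4−11u**3+97u**2+183u−3510) + (−45u**3+720u**2−7965u+31590)
  u**4−11u**3+97u**2+183u−3510 = (−(1/45)u−1/9)(−45u**3+720u**2−7965u+31590) + (0)
Last nonzero remainder: −45u**3+720u**2−7965u+31590. Dividing through by −45 gives the monic gcd u**3−16u**2+177u−702.
Then lcm(f, g) = f·g / gcd(f, g); expanding and making the result monic gives the answer.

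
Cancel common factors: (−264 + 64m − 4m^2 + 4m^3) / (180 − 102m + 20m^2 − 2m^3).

(−44 − 4m − 2m^2)/(30 − 7m + m^2)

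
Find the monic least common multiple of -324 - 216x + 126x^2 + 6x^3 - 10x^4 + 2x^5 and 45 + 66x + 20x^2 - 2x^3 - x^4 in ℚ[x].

2430 + 1944x - 891x^2 - 279x^3 + 132x^4 - 2x^5 - 7x^6 + x^7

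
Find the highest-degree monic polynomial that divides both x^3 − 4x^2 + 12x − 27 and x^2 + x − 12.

x − 3

By polynomial division,
  x^3 − 4x^2 + 12x − 27 = (x − 5)(x^2 + x − 12) + (29x − 87)
  x^2 + x − 12 = ((1/29)x + 4/29)(29x − 87) + (0)
Last nonzero remainder: 29x − 87. Dividing through by 29 gives the monic gcd x − 3.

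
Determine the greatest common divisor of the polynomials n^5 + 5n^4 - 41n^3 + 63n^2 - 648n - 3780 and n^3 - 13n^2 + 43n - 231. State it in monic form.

n^2 - 2n + 21

Apply the Euclidean algorithm:
  n^5 + 5n^4 - 41n^3 + 63n^2 - 648n - 3780 = (n^2 + 18n + 150)(n^3 - 13n^2 + 43n - 231) + (1470n^2 - 2940n + 30870)
  n^3 - 13n^2 + 43n - 231 = ((1/1470)n - 11/1470)(1470n^2 - 2940n + 30870) + (0)
Last nonzero remainder: 1470n^2 - 2940n + 30870. Dividing through by 1470 gives the monic gcd n^2 - 2n + 21.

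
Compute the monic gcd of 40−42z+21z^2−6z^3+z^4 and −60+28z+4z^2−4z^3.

Euclidean algorithm in ℚ[z]:
  z^4−6z^3+21z^2−42z+40 = (−(1/4)z+5/4)(−4z^3+4z^2+28z−60) + (23z^2−92z+115)
  −4z^3+4z^2+28z−60 = (−(4/23)z−12/23)(23z^2−92z+115) + (0)
Last nonzero remainder: 23z^2−92z+115. Dividing through by 23 gives the monic gcd z^2−4z+5.

5−4z+z^2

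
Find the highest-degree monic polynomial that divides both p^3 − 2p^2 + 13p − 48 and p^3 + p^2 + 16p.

Apply the Euclidean algorithm:
  p^3 − 2p^2 + 13p − 48 = (p^3 + p^2 + 16p) + (−3p^2 − 3p − 48)
  p^3 + p^2 + 16p = (−(1/3)p)(−3p^2 − 3p − 48) + (0)
Last nonzero remainder: −3p^2 − 3p − 48. Dividing through by −3 gives the monic gcd p^2 + p + 16.

p^2 + p + 16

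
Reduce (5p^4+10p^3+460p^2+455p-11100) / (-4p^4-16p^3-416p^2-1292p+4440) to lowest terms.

(-5p+20)/(4p-8)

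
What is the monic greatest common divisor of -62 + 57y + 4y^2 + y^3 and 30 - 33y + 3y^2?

-1 + y

Repeated division with remainder:
  y^3 + 4y^2 + 57y - 62 = ((1/3)y + 5)(3y^2 - 33y + 30) + (212y - 212)
  3y^2 - 33y + 30 = ((3/212)y - 15/106)(212y - 212) + (0)
Last nonzero remainder: 212y - 212. Dividing through by 212 gives the monic gcd y - 1.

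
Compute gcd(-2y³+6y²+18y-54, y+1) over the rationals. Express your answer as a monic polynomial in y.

1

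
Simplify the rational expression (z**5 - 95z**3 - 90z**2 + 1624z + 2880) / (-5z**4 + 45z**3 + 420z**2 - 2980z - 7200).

(-z**2 + z + 20)/(5z - 50)

Apply the Euclidean algorithm:
  z**5 - 95z**3 - 90z**2 + 1624z + 2880 = (-(1/5)z - 9/5)(-5z**4 + 45z**3 + 420z**2 - 2980z - 7200) + (70z**3 + 70z**2 - 5180z - 10080)
  -5z**4 + 45z**3 + 420z**2 - 2980z - 7200 = (-(1/14)z + 5/7)(70z**3 + 70z**2 - 5180z - 10080) + (0)
Last nonzero remainder: 70z**3 + 70z**2 - 5180z - 10080. Dividing through by 70 gives the monic gcd z**3 + z**2 - 74z - 144.
Cancel z**3 + z**2 - 74z - 144 from numerator and denominator to get the reduced form.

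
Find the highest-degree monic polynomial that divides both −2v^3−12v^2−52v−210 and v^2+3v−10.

v+5

Euclidean algorithm in ℚ[v]:
  −2v^3−12v^2−52v−210 = (−2v−6)(v^2+3v−10) + (−54v−270)
  v^2+3v−10 = (−(1/54)v+1/27)(−54v−270) + (0)
Last nonzero remainder: −54v−270. Dividing through by −54 gives the monic gcd v+5.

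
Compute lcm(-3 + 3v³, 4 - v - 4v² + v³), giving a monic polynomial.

4 + 3v - v² - 4v³ - 3v⁴ + v⁵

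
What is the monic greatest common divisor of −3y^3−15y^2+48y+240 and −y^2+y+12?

y−4

Euclidean algorithm in ℚ[y]:
  −3y^3−15y^2+48y+240 = (3y+18)(−y^2+y+12) + (−6y+24)
  −y^2+y+12 = ((1/6)y+1/2)(−6y+24) + (0)
Last nonzero remainder: −6y+24. Dividing through by −6 gives the monic gcd y−4.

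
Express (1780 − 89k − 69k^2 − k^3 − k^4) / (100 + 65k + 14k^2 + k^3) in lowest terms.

(356 − 89k + 4k^2 − k^3)/(20 + 9k + k^2)

Repeated division with remainder:
  −k^4 − k^3 − 69k^2 − 89k + 1780 = (−k + 13)(k^3 + 14k^2 + 65k + 100) + (−186k^2 − 834k + 480)
  k^3 + 14k^2 + 65k + 100 = (−(1/186)k − 295/5766)(−186k^2 − 834k + 480) + ((23940/961)k + 119700/961)
  −186k^2 − 834k + 480 = (−(29791/3990)k + 7688/1995)((23940/961)k + 119700/961) + (0)
Last nonzero remainder: (23940/961)k + 119700/961. Dividing through by 23940/961 gives the monic gcd k + 5.
Cancel k + 5 from numerator and denominator to get the reduced form.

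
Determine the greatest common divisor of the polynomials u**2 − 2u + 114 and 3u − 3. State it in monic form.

1

Repeated division with remainder:
  u**2 − 2u + 114 = ((1/3)u − 1/3)(3u − 3) + (113)
  3u − 3 = ((3/113)u − 3/113)(113) + (0)
The last nonzero remainder is the constant 113, so the polynomials are coprime and gcd = 1.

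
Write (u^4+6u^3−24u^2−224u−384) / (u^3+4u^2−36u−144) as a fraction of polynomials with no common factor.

Euclidean algorithm in ℚ[u]:
  u^4+6u^3−24u^2−224u−384 = (u+2)(u^3+4u^2−36u−144) + (4u^2−8u−96)
  u^3+4u^2−36u−144 = ((1/4)u+3/2)(4u^2−8u−96) + (0)
Last nonzero remainder: 4u^2−8u−96. Dividing through by 4 gives the monic gcd u^2−2u−24.
Cancel u^2−2u−24 from numerator and denominator to get the reduced form.

(u^2+8u+16)/(u+6)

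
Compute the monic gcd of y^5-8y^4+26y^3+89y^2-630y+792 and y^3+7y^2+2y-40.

y^2+2y-8

Apply the Euclidean algorithm:
  y^5-8y^4+26y^3+89y^2-630y+792 = (y^2-15y+129)(y^3+7y^2+2y-40) + (-744y^2-1488y+5952)
  y^3+7y^2+2y-40 = (-(1/744)y-5/744)(-744y^2-1488y+5952) + (0)
Last nonzero remainder: -744y^2-1488y+5952. Dividing through by -744 gives the monic gcd y^2+2y-8.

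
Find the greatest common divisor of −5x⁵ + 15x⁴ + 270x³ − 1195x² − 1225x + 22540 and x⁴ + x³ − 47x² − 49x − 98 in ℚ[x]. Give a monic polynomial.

Repeated division with remainder:
  −5x⁵ + 15x⁴ + 270x³ − 1195x² − 1225x + 22540 = (−5x + 20)(x⁴ + x³ − 47x² − 49x − 98) + (15x³ − 500x² − 735x + 24500)
  x⁴ + x³ − 47x² − 49x − 98 = ((1/15)x + 103/45)(15x³ − 500x² − 735x + 24500) + ((10318/9)x² − 505582/9)
  15x³ − 500x² − 735x + 24500 = ((135/10318)x − 2250/5159)((10318/9)x² − 505582/9) + (0)
Last nonzero remainder: (10318/9)x² − 505582/9. Dividing through by 10318/9 gives the monic gcd x² − 49.

x² − 49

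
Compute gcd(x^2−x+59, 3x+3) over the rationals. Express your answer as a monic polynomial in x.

Apply the Euclidean algorithm:
  x^2−x+59 = ((1/3)x−2/3)(3x+3) + (61)
  3x+3 = ((3/61)x+3/61)(61) + (0)
The last nonzero remainder is the constant 61, so the polynomials are coprime and gcd = 1.

1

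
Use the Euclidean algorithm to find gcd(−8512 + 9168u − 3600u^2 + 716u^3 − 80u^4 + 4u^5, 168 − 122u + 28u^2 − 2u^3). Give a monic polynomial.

By polynomial division,
  4u^5 − 80u^4 + 716u^3 − 3600u^2 + 9168u − 8512 = (−2u^2 + 12u − 68)(−2u^3 + 28u^2 − 122u + 168) + (104u^2 − 1144u + 2912)
  −2u^3 + 28u^2 − 122u + 168 = (−(1/52)u + 3/52)(104u^2 − 1144u + 2912) + (0)
Last nonzero remainder: 104u^2 − 1144u + 2912. Dividing through by 104 gives the monic gcd u^2 − 11u + 28.

28 − 11u + u^2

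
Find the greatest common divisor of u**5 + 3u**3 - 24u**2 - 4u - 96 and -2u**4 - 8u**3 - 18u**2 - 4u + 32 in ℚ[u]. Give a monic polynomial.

u**2 + 3u + 8

By polynomial division,
  u**5 + 3u**3 - 24u**2 - 4u - 96 = (-(1/2)u + 2)(-2u**4 - 8u**3 - 18u**2 - 4u + 32) + (10u**3 + 10u**2 + 20u - 160)
  -2u**4 - 8u**3 - 18u**2 - 4u + 32 = (-(1/5)u - 3/5)(10u**3 + 10u**2 + 20u - 160) + (-8u**2 - 24u - 64)
  10u**3 + 10u**2 + 20u - 160 = (-(5/4)u + 5/2)(-8u**2 - 24u - 64) + (0)
Last nonzero remainder: -8u**2 - 24u - 64. Dividing through by -8 gives the monic gcd u**2 + 3u + 8.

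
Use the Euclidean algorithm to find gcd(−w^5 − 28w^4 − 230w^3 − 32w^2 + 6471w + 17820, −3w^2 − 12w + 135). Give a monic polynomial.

w^2 + 4w − 45

Apply the Euclidean algorithm:
  −w^5 − 28w^4 − 230w^3 − 32w^2 + 6471w + 17820 = ((1/3)w^3 + 8w^2 + (179/3)w + 132)(−3w^2 − 12w + 135) + (0)
Last nonzero remainder: −3w^2 − 12w + 135. Dividing through by −3 gives the monic gcd w^2 + 4w − 45.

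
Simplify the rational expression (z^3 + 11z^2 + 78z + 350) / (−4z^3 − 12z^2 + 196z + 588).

Repeated division with remainder:
  z^3 + 11z^2 + 78z + 350 = (−1/4)(−4z^3 − 12z^2 + 196z + 588) + (8z^2 + 127z + 497)
  −4z^3 − 12z^2 + 196z + 588 = (−(1/2)z + 103/16)(8z^2 + 127z + 497) + (−(5969/16)z − 41783/16)
  8z^2 + 127z + 497 = (−(128/5969)z − 1136/5969)(−(5969/16)z − 41783/16) + (0)
Last nonzero remainder: −(5969/16)z − 41783/16. Dividing through by −5969/16 gives the monic gcd z + 7.
Cancel z + 7 from numerator and denominator to get the reduced form.

(−z^2 − 4z − 50)/(4z^2 − 16z − 84)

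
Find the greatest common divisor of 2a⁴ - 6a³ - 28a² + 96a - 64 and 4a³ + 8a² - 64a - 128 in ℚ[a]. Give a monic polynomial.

a² - 16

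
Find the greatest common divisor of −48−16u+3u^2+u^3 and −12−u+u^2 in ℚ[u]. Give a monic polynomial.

−12−u+u^2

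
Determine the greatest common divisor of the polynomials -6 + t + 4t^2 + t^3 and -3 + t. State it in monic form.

1

Euclidean algorithm in ℚ[t]:
  t^3 + 4t^2 + t - 6 = (t^2 + 7t + 22)(t - 3) + (60)
  t - 3 = ((1/60)t - 1/20)(60) + (0)
The last nonzero remainder is the constant 60, so the polynomials are coprime and gcd = 1.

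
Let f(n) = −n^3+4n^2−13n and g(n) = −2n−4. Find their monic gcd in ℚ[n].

1

Euclidean algorithm in ℚ[n]:
  −n^3+4n^2−13n = ((1/2)n^2−3n+25/2)(−2n−4) + (50)
  −2n−4 = (−(1/25)n−2/25)(50) + (0)
The last nonzero remainder is the constant 50, so the polynomials are coprime and gcd = 1.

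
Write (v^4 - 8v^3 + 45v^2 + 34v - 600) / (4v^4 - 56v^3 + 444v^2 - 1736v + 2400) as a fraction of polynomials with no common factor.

(v + 3)/(4v - 12)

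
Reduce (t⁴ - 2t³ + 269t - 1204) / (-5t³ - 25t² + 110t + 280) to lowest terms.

(-t² + 5t - 43)/(5t + 10)

By polynomial division,
  t⁴ - 2t³ + 269t - 1204 = (-(1/5)t + 7/5)(-5t³ - 25t² + 110t + 280) + (57t² + 171t - 1596)
  -5t³ - 25t² + 110t + 280 = (-(5/57)t - 10/57)(57t² + 171t - 1596) + (0)
Last nonzero remainder: 57t² + 171t - 1596. Dividing through by 57 gives the monic gcd t² + 3t - 28.
Cancel t² + 3t - 28 from numerator and denominator to get the reduced form.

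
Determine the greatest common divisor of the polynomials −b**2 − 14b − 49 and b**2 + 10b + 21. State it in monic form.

Euclidean algorithm in ℚ[b]:
  −b**2 − 14b − 49 = (−1)(b**2 + 10b + 21) + (−4b − 28)
  b**2 + 10b + 21 = (−(1/4)b − 3/4)(−4b − 28) + (0)
Last nonzero remainder: −4b − 28. Dividing through by −4 gives the monic gcd b + 7.

b + 7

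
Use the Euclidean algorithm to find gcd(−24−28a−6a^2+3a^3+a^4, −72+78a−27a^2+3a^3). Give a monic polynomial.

By polynomial division,
  a^4+3a^3−6a^2−28a−24 = ((1/3)a+4)(3a^3−27a^2+78a−72) + (76a^2−316a+264)
  3a^3−27a^2+78a−72 = ((3/76)a−69/361)(76a^2−316a+264) + ((2592/361)a−7776/361)
  76a^2−316a+264 = ((6859/648)a−3971/324)((2592/361)a−7776/361) + (0)
Last nonzero remainder: (2592/361)a−7776/361. Dividing through by 2592/361 gives the monic gcd a−3.

−3+a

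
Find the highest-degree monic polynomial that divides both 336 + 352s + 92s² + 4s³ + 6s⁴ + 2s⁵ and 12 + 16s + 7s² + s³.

Repeated division with remainder:
  2s⁵ + 6s⁴ + 4s³ + 92s² + 352s + 336 = (2s² - 8s + 28)(s³ + 7s² + 16s + 12) + (0)
The last nonzero remainder s³ + 7s² + 16s + 12 is already monic.

12 + 16s + 7s² + s³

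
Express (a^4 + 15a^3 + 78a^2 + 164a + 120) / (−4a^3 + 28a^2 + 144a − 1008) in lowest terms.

(−a^3 − 9a^2 − 24a − 20)/(4a^2 − 52a + 168)

By polynomial division,
  a^4 + 15a^3 + 78a^2 + 164a + 120 = (−(1/4)a − 11/2)(−4a^3 + 28a^2 + 144a − 1008) + (268a^2 + 704a − 5424)
  −4a^3 + 28a^2 + 144a − 1008 = (−(1/67)a + 645/4489)(268a^2 + 704a − 5424) + (−(171072/4489)a − 1026432/4489)
  268a^2 + 704a − 5424 = (−(300763/42768)a + 507257/21384)(−(171072/4489)a − 1026432/4489) + (0)
Last nonzero remainder: −(171072/4489)a − 1026432/4489. Dividing through by −171072/4489 gives the monic gcd a + 6.
Cancel a + 6 from numerator and denominator to get the reduced form.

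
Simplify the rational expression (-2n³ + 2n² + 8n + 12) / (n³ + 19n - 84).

(-2n² - 4n - 4)/(n² + 3n + 28)

Repeated division with remainder:
  -2n³ + 2n² + 8n + 12 = (-2)(n³ + 19n - 84) + (2n² + 46n - 156)
  n³ + 19n - 84 = ((1/2)n - 23/2)(2n² + 46n - 156) + (626n - 1878)
  2n² + 46n - 156 = ((1/313)n + 26/313)(626n - 1878) + (0)
Last nonzero remainder: 626n - 1878. Dividing through by 626 gives the monic gcd n - 3.
Cancel n - 3 from numerator and denominator to get the reduced form.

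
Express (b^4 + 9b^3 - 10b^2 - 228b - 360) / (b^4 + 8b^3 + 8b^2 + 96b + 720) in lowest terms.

Repeated division with remainder:
  b^4 + 9b^3 - 10b^2 - 228b - 360 = (b^4 + 8b^3 + 8b^2 + 96b + 720) + (b^3 - 18b^2 - 324b - 1080)
  b^4 + 8b^3 + 8b^2 + 96b + 720 = (b + 26)(b^3 - 18b^2 - 324b - 1080) + (800b^2 + 9600b + 28800)
  b^3 - 18b^2 - 324b - 1080 = ((1/800)b - 3/80)(800b^2 + 9600b + 28800) + (0)
Last nonzero remainder: 800b^2 + 9600b + 28800. Dividing through by 800 gives the monic gcd b^2 + 12b + 36.
Cancel b^2 + 12b + 36 from numerator and denominator to get the reduced form.

(b^2 - 3b - 10)/(b^2 - 4b + 20)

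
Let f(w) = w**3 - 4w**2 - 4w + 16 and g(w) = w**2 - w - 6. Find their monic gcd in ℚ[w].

Apply the Euclidean algorithm:
  w**3 - 4w**2 - 4w + 16 = (w - 3)(w**2 - w - 6) + (-w - 2)
  w**2 - w - 6 = (-w + 3)(-w - 2) + (0)
Last nonzero remainder: -w - 2. Dividing through by -1 gives the monic gcd w + 2.

w + 2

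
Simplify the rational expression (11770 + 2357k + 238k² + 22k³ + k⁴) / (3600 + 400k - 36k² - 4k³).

(-1177 - 118k - 12k² - k³)/(-360 - 4k + 4k²)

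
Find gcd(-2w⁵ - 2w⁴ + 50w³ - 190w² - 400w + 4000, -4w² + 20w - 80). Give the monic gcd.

Apply the Euclidean algorithm:
  -2w⁵ - 2w⁴ + 50w³ - 190w² - 400w + 4000 = ((1/2)w³ + 3w² - (15/2)w - 50)(-4w² + 20w - 80) + (0)
Last nonzero remainder: -4w² + 20w - 80. Dividing through by -4 gives the monic gcd w² - 5w + 20.

w² - 5w + 20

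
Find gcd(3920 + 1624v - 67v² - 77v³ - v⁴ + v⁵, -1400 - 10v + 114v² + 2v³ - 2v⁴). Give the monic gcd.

By polynomial division,
  v⁵ - v⁴ - 77v³ - 67v² + 1624v + 3920 = (-(1/2)v)(-2v⁴ + 2v³ + 114v² - 10v - 1400) + (-20v³ - 72v² + 924v + 3920)
  -2v⁴ + 2v³ + 114v² - 10v - 1400 = ((1/10)v - 23/50)(-20v³ - 72v² + 924v + 3920) + (-(288/25)v² + (576/25)v + 2016/5)
  -20v³ - 72v² + 924v + 3920 = ((125/72)v + 175/18)(-(288/25)v² + (576/25)v + 2016/5) + (0)
Last nonzero remainder: -(288/25)v² + (576/25)v + 2016/5. Dividing through by -288/25 gives the monic gcd v² - 2v - 35.

-35 - 2v + v²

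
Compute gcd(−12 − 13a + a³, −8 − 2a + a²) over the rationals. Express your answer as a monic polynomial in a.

By polynomial division,
  a³ − 13a − 12 = (a + 2)(a² − 2a − 8) + (−a + 4)
  a² − 2a − 8 = (−a − 2)(−a + 4) + (0)
Last nonzero remainder: −a + 4. Dividing through by −1 gives the monic gcd a − 4.

−4 + a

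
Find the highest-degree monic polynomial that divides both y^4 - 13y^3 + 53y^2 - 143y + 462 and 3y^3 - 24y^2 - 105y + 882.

By polynomial division,
  y^4 - 13y^3 + 53y^2 - 143y + 462 = ((1/3)y - 5/3)(3y^3 - 24y^2 - 105y + 882) + (48y^2 - 612y + 1932)
  3y^3 - 24y^2 - 105y + 882 = ((1/16)y + 19/64)(48y^2 - 612y + 1932) + (-(705/16)y + 4935/16)
  48y^2 - 612y + 1932 = (-(256/235)y + 1472/235)(-(705/16)y + 4935/16) + (0)
Last nonzero remainder: -(705/16)y + 4935/16. Dividing through by -705/16 gives the monic gcd y - 7.

y - 7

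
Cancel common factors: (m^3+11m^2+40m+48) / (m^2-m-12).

Apply the Euclidean algorithm:
  m^3+11m^2+40m+48 = (m+12)(m^2-m-12) + (64m+192)
  m^2-m-12 = ((1/64)m-1/16)(64m+192) + (0)
Last nonzero remainder: 64m+192. Dividing through by 64 gives the monic gcd m+3.
Cancel m+3 from numerator and denominator to get the reduced form.

(m^2+8m+16)/(m-4)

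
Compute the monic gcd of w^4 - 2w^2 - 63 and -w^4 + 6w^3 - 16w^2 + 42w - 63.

w^3 - 3w^2 + 7w - 21

By polynomial division,
  w^4 - 2w^2 - 63 = (-1)(-w^4 + 6w^3 - 16w^2 + 42w - 63) + (6w^3 - 18w^2 + 42w - 126)
  -w^4 + 6w^3 - 16w^2 + 42w - 63 = (-(1/6)w + 1/2)(6w^3 - 18w^2 + 42w - 126) + (0)
Last nonzero remainder: 6w^3 - 18w^2 + 42w - 126. Dividing through by 6 gives the monic gcd w^3 - 3w^2 + 7w - 21.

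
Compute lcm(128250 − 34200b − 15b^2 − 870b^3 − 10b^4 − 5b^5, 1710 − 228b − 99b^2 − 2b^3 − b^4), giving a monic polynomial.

Euclidean algorithm in ℚ[b]:
  −5b^5 − 10b^4 − 870b^3 − 15b^2 − 34200b + 128250 = (5b)(−b^4 − 2b^3 − 99b^2 − 228b + 1710) + (−375b^3 + 1125b^2 − 42750b + 128250)
  −b^4 − 2b^3 − 99b^2 − 228b + 1710 = ((1/375)b + 1/75)(−375b^3 + 1125b^2 − 42750b + 128250) + (0)
Last nonzero remainder: −375b^3 + 1125b^2 − 42750b + 128250. Dividing through by −375 gives the monic gcd b^3 − 3b^2 + 114b − 342.
Then lcm(f, g) = f·g / gcd(f, g); expanding and making the result monic gives the answer.

−128250 + 8550b + 6855b^2 + 873b^3 + 184b^4 + 7b^5 + b^6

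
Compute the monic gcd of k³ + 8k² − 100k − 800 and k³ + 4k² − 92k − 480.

k² − 2k − 80

Euclidean algorithm in ℚ[k]:
  k³ + 8k² − 100k − 800 = (k³ + 4k² − 92k − 480) + (4k² − 8k − 320)
  k³ + 4k² − 92k − 480 = ((1/4)k + 3/2)(4k² − 8k − 320) + (0)
Last nonzero remainder: 4k² − 8k − 320. Dividing through by 4 gives the monic gcd k² − 2k − 80.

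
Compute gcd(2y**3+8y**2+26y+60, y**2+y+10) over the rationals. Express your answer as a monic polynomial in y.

Apply the Euclidean algorithm:
  2y**3+8y**2+26y+60 = (2y+6)(y**2+y+10) + (0)
The last nonzero remainder y**2+y+10 is already monic.

y**2+y+10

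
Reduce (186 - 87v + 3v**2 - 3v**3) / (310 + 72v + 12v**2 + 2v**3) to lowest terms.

(6 - 3v)/(10 + 2v)

Euclidean algorithm in ℚ[v]:
  -3v**3 + 3v**2 - 87v + 186 = (-3/2)(2v**3 + 12v**2 + 72v + 310) + (21v**2 + 21v + 651)
  2v**3 + 12v**2 + 72v + 310 = ((2/21)v + 10/21)(21v**2 + 21v + 651) + (0)
Last nonzero remainder: 21v**2 + 21v + 651. Dividing through by 21 gives the monic gcd v**2 + v + 31.
Cancel v**2 + v + 31 from numerator and denominator to get the reduced form.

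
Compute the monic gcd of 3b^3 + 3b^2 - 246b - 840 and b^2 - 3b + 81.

1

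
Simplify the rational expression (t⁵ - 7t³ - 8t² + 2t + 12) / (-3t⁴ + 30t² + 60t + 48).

Euclidean algorithm in ℚ[t]:
  t⁵ - 7t³ - 8t² + 2t + 12 = (-(1/3)t)(-3t⁴ + 30t² + 60t + 48) + (3t³ + 12t² + 18t + 12)
  -3t⁴ + 30t² + 60t + 48 = (-t + 4)(3t³ + 12t² + 18t + 12) + (0)
Last nonzero remainder: 3t³ + 12t² + 18t + 12. Dividing through by 3 gives the monic gcd t³ + 4t² + 6t + 4.
Cancel t³ + 4t² + 6t + 4 from numerator and denominator to get the reduced form.

(-t² + 4t - 3)/(3t - 12)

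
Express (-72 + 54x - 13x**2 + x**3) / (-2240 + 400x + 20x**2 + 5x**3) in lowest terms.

Apply the Euclidean algorithm:
  x**3 - 13x**2 + 54x - 72 = (1/5)(5x**3 + 20x**2 + 400x - 2240) + (-17x**2 - 26x + 376)
  5x**3 + 20x**2 + 400x - 2240 = (-(5/17)x - 210/289)(-17x**2 - 26x + 376) + ((142100/289)x - 568400/289)
  -17x**2 - 26x + 376 = (-(4913/142100)x - 13583/71050)((142100/289)x - 568400/289) + (0)
Last nonzero remainder: (142100/289)x - 568400/289. Dividing through by 142100/289 gives the monic gcd x - 4.
Cancel x - 4 from numerator and denominator to get the reduced form.

(18 - 9x + x**2)/(560 + 40x + 5x**2)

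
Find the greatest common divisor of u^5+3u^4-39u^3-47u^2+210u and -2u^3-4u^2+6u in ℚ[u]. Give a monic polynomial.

u^2+3u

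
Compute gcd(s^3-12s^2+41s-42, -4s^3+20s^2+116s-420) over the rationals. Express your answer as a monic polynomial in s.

s^2-10s+21

Apply the Euclidean algorithm:
  s^3-12s^2+41s-42 = (-1/4)(-4s^3+20s^2+116s-420) + (-7s^2+70s-147)
  -4s^3+20s^2+116s-420 = ((4/7)s+20/7)(-7s^2+70s-147) + (0)
Last nonzero remainder: -7s^2+70s-147. Dividing through by -7 gives the monic gcd s^2-10s+21.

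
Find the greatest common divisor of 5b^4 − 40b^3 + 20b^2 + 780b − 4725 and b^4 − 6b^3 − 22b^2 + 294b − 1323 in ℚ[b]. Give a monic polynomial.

Repeated division with remainder:
  5b^4 − 40b^3 + 20b^2 + 780b − 4725 = (5)(b^4 − 6b^3 − 22b^2 + 294b − 1323) + (−10b^3 + 130b^2 − 690b + 1890)
  b^4 − 6b^3 − 22b^2 + 294b − 1323 = (−(1/10)b − 7/10)(−10b^3 + 130b^2 − 690b + 1890) + (0)
Last nonzero remainder: −10b^3 + 130b^2 − 690b + 1890. Dividing through by −10 gives the monic gcd b^3 − 13b^2 + 69b − 189.

b^3 − 13b^2 + 69b − 189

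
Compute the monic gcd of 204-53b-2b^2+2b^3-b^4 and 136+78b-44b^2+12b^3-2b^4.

Apply the Euclidean algorithm:
  -b^4+2b^3-2b^2-53b+204 = (1/2)(-2b^4+12b^3-44b^2+78b+136) + (-4b^3+20b^2-92b+136)
  -2b^4+12b^3-44b^2+78b+136 = ((1/2)b-1/2)(-4b^3+20b^2-92b+136) + (12b^2-36b+204)
  -4b^3+20b^2-92b+136 = (-(1/3)b+2/3)(12b^2-36b+204) + (0)
Last nonzero remainder: 12b^2-36b+204. Dividing through by 12 gives the monic gcd b^2-3b+17.

17-3b+b^2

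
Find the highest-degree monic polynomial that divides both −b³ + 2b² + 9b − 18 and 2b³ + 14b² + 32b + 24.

Apply the Euclidean algorithm:
  −b³ + 2b² + 9b − 18 = (−1/2)(2b³ + 14b² + 32b + 24) + (9b² + 25b − 6)
  2b³ + 14b² + 32b + 24 = ((2/9)b + 76/81)(9b² + 25b − 6) + ((800/81)b + 800/27)
  9b² + 25b − 6 = ((729/800)b − 81/400)((800/81)b + 800/27) + (0)
Last nonzero remainder: (800/81)b + 800/27. Dividing through by 800/81 gives the monic gcd b + 3.

b + 3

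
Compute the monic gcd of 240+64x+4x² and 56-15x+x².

1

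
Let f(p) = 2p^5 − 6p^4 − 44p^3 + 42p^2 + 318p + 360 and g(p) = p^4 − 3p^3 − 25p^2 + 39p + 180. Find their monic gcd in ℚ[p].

Apply the Euclidean algorithm:
  2p^5 − 6p^4 − 44p^3 + 42p^2 + 318p + 360 = (2p)(p^4 − 3p^3 − 25p^2 + 39p + 180) + (6p^3 − 36p^2 − 42p + 360)
  p^4 − 3p^3 − 25p^2 + 39p + 180 = ((1/6)p + 1/2)(6p^3 − 36p^2 − 42p + 360) + (0)
Last nonzero remainder: 6p^3 − 36p^2 − 42p + 360. Dividing through by 6 gives the monic gcd p^3 − 6p^2 − 7p + 60.

p^3 − 6p^2 − 7p + 60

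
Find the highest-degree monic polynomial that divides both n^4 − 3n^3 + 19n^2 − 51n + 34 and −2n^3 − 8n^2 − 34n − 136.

n^2 + 17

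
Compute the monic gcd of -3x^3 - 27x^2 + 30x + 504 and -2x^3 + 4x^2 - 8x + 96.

Apply the Euclidean algorithm:
  -3x^3 - 27x^2 + 30x + 504 = (3/2)(-2x^3 + 4x^2 - 8x + 96) + (-33x^2 + 42x + 360)
  -2x^3 + 4x^2 - 8x + 96 = ((2/33)x - 16/363)(-33x^2 + 42x + 360) + (-(3384/121)x + 13536/121)
  -33x^2 + 42x + 360 = ((1331/1128)x + 605/188)(-(3384/121)x + 13536/121) + (0)
Last nonzero remainder: -(3384/121)x + 13536/121. Dividing through by -3384/121 gives the monic gcd x - 4.

x - 4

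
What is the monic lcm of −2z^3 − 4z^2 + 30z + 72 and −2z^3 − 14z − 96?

z^5 − z^4 − 5z^3 + 41z^2 − 132z − 576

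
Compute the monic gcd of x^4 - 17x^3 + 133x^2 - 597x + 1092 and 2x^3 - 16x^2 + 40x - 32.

Repeated division with remainder:
  x^4 - 17x^3 + 133x^2 - 597x + 1092 = ((1/2)x - 9/2)(2x^3 - 16x^2 + 40x - 32) + (41x^2 - 401x + 948)
  2x^3 - 16x^2 + 40x - 32 = ((2/41)x + 146/1681)(41x^2 - 401x + 948) + ((48050/1681)x - 192200/1681)
  41x^2 - 401x + 948 = ((68921/48050)x - 398397/48050)((48050/1681)x - 192200/1681) + (0)
Last nonzero remainder: (48050/1681)x - 192200/1681. Dividing through by 48050/1681 gives the monic gcd x - 4.

x - 4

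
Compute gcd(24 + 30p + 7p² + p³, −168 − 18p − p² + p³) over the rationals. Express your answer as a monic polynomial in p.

24 + 6p + p²

Euclidean algorithm in ℚ[p]:
  p³ + 7p² + 30p + 24 = (p³ − p² − 18p − 168) + (8p² + 48p + 192)
  p³ − p² − 18p − 168 = ((1/8)p − 7/8)(8p² + 48p + 192) + (0)
Last nonzero remainder: 8p² + 48p + 192. Dividing through by 8 gives the monic gcd p² + 6p + 24.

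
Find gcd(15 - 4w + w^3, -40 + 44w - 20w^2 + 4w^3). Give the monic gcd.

By polynomial division,
  w^3 - 4w + 15 = (1/4)(4w^3 - 20w^2 + 44w - 40) + (5w^2 - 15w + 25)
  4w^3 - 20w^2 + 44w - 40 = ((4/5)w - 8/5)(5w^2 - 15w + 25) + (0)
Last nonzero remainder: 5w^2 - 15w + 25. Dividing through by 5 gives the monic gcd w^2 - 3w + 5.

5 - 3w + w^2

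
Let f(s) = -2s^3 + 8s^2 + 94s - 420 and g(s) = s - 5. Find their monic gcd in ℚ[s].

s - 5

Apply the Euclidean algorithm:
  -2s^3 + 8s^2 + 94s - 420 = (-2s^2 - 2s + 84)(s - 5) + (0)
The last nonzero remainder s - 5 is already monic.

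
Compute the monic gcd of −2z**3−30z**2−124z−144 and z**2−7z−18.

z+2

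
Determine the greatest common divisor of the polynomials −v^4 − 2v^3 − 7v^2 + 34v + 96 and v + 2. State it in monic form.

v + 2

Repeated division with remainder:
  −v^4 − 2v^3 − 7v^2 + 34v + 96 = (−v^3 − 7v + 48)(v + 2) + (0)
The last nonzero remainder v + 2 is already monic.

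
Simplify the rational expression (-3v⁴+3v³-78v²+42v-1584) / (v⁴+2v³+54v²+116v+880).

(-3v²+15v-72)/(v²-2v+40)

Apply the Euclidean algorithm:
  -3v⁴+3v³-78v²+42v-1584 = (-3)(v⁴+2v³+54v²+116v+880) + (9v³+84v²+390v+1056)
  v⁴+2v³+54v²+116v+880 = ((1/9)v-22/27)(9v³+84v²+390v+1056) + ((712/9)v²+(2848/9)v+15664/9)
  9v³+84v²+390v+1056 = ((81/712)v+54/89)((712/9)v²+(2848/9)v+15664/9) + (0)
Last nonzero remainder: (712/9)v²+(2848/9)v+15664/9. Dividing through by 712/9 gives the monic gcd v²+4v+22.
Cancel v²+4v+22 from numerator and denominator to get the reduced form.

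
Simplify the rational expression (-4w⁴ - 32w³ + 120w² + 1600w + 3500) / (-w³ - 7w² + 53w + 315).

By polynomial division,
  -4w⁴ - 32w³ + 120w² + 1600w + 3500 = (4w + 4)(-w³ - 7w² + 53w + 315) + (-64w² + 128w + 2240)
  -w³ - 7w² + 53w + 315 = ((1/64)w + 9/64)(-64w² + 128w + 2240) + (0)
Last nonzero remainder: -64w² + 128w + 2240. Dividing through by -64 gives the monic gcd w² - 2w - 35.
Cancel w² - 2w - 35 from numerator and denominator to get the reduced form.

(4w² + 40w + 100)/(w + 9)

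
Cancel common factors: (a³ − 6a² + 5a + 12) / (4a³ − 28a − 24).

(a − 4)/(4a + 8)

Repeated division with remainder:
  a³ − 6a² + 5a + 12 = (1/4)(4a³ − 28a − 24) + (−6a² + 12a + 18)
  4a³ − 28a − 24 = (−(2/3)a − 4/3)(−6a² + 12a + 18) + (0)
Last nonzero remainder: −6a² + 12a + 18. Dividing through by −6 gives the monic gcd a² − 2a − 3.
Cancel a² − 2a − 3 from numerator and denominator to get the reduced form.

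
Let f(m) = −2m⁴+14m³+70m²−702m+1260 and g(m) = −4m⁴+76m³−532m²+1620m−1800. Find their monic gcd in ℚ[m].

By polynomial division,
  −2m⁴+14m³+70m²−702m+1260 = (1/2)(−4m⁴+76m³−532m²+1620m−1800) + (−24m³+336m²−1512m+2160)
  −4m⁴+76m³−532m²+1620m−1800 = ((1/6)m−5/6)(−24m³+336m²−1512m+2160) + (0)
Last nonzero remainder: −24m³+336m²−1512m+2160. Dividing through by −24 gives the monic gcd m³−14m²+63m−90.

m³−14m²+63m−90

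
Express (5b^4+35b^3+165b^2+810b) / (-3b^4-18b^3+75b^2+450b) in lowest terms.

Repeated division with remainder:
  5b^4+35b^3+165b^2+810b = (-5/3)(-3b^4-18b^3+75b^2+450b) + (5b^3+290b^2+1560b)
  -3b^4-18b^3+75b^2+450b = (-(3/5)b+156/5)(5b^3+290b^2+1560b) + (-8037b^2-48222b)
  5b^3+290b^2+1560b = (-(5/8037)b-260/8037)(-8037b^2-48222b) + (0)
Last nonzero remainder: -8037b^2-48222b. Dividing through by -8037 gives the monic gcd b^2+6b.
Cancel b^2+6b from numerator and denominator to get the reduced form.

(-5b^2-5b-135)/(3b^2-75)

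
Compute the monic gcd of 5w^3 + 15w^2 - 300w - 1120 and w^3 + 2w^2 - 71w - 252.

Repeated division with remainder:
  5w^3 + 15w^2 - 300w - 1120 = (5)(w^3 + 2w^2 - 71w - 252) + (5w^2 + 55w + 140)
  w^3 + 2w^2 - 71w - 252 = ((1/5)w - 9/5)(5w^2 + 55w + 140) + (0)
Last nonzero remainder: 5w^2 + 55w + 140. Dividing through by 5 gives the monic gcd w^2 + 11w + 28.

w^2 + 11w + 28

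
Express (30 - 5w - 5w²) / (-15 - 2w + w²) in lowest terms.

Repeated division with remainder:
  -5w² - 5w + 30 = (-5)(w² - 2w - 15) + (-15w - 45)
  w² - 2w - 15 = (-(1/15)w + 1/3)(-15w - 45) + (0)
Last nonzero remainder: -15w - 45. Dividing through by -15 gives the monic gcd w + 3.
Cancel w + 3 from numerator and denominator to get the reduced form.

(10 - 5w)/(-5 + w)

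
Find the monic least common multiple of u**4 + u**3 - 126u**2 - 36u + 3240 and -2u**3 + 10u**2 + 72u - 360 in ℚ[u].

Apply the Euclidean algorithm:
  u**4 + u**3 - 126u**2 - 36u + 3240 = (-(1/2)u - 3)(-2u**3 + 10u**2 + 72u - 360) + (-60u**2 + 2160)
  -2u**3 + 10u**2 + 72u - 360 = ((1/30)u - 1/6)(-60u**2 + 2160) + (0)
Last nonzero remainder: -60u**2 + 2160. Dividing through by -60 gives the monic gcd u**2 - 36.
Then lcm(f, g) = f·g / gcd(f, g); expanding and making the result monic gives the answer.

u**5 - 4u**4 - 131u**3 + 594u**2 + 3420u - 16200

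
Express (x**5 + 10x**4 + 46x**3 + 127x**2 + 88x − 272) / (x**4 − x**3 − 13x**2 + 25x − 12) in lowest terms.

(x**3 + 7x**2 + 29x + 68)/(x**2 − 4x + 3)

By polynomial division,
  x**5 + 10x**4 + 46x**3 + 127x**2 + 88x − 272 = (x + 11)(x**4 − x**3 − 13x**2 + 25x − 12) + (70x**3 + 245x**2 − 175x − 140)
  x**4 − x**3 − 13x**2 + 25x − 12 = ((1/70)x − 9/140)(70x**3 + 245x**2 − 175x − 140) + ((21/4)x**2 + (63/4)x − 21)
  70x**3 + 245x**2 − 175x − 140 = ((40/3)x + 20/3)((21/4)x**2 + (63/4)x − 21) + (0)
Last nonzero remainder: (21/4)x**2 + (63/4)x − 21. Dividing through by 21/4 gives the monic gcd x**2 + 3x − 4.
Cancel x**2 + 3x − 4 from numerator and denominator to get the reduced form.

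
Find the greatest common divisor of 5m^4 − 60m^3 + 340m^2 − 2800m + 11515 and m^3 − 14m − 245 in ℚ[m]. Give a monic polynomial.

Repeated division with remainder:
  5m^4 − 60m^3 + 340m^2 − 2800m + 11515 = (5m − 60)(m^3 − 14m − 245) + (410m^2 − 2415m − 3185)
  m^3 − 14m − 245 = ((1/410)m + 483/33620)(410m^2 − 2415m − 3185) + ((191387/6724)m − 1339709/6724)
  410m^2 − 2415m − 3185 = ((2756840/191387)m + 437060/27341)((191387/6724)m − 1339709/6724) + (0)
Last nonzero remainder: (191387/6724)m − 1339709/6724. Dividing through by 191387/6724 gives the monic gcd m − 7.

m − 7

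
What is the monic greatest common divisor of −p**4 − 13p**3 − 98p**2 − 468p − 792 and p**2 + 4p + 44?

p**2 + 4p + 44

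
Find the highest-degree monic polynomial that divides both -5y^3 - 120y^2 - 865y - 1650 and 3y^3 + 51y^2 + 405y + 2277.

By polynomial division,
  -5y^3 - 120y^2 - 865y - 1650 = (-5/3)(3y^3 + 51y^2 + 405y + 2277) + (-35y^2 - 190y + 2145)
  3y^3 + 51y^2 + 405y + 2277 = (-(3/35)y - 243/245)(-35y^2 - 190y + 2145) + ((19620/49)y + 215820/49)
  -35y^2 - 190y + 2145 = (-(343/3924)y + 637/1308)((19620/49)y + 215820/49) + (0)
Last nonzero remainder: (19620/49)y + 215820/49. Dividing through by 19620/49 gives the monic gcd y + 11.

y + 11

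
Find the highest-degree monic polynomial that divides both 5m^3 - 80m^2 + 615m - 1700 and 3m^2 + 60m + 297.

Euclidean algorithm in ℚ[m]:
  5m^3 - 80m^2 + 615m - 1700 = ((5/3)m - 60)(3m^2 + 60m + 297) + (3720m + 16120)
  3m^2 + 60m + 297 = ((1/1240)m + 47/3720)(3720m + 16120) + (280/3)
  3720m + 16120 = ((279/7)m + 1209/7)(280/3) + (0)
The last nonzero remainder is the constant 280/3, so the polynomials are coprime and gcd = 1.

1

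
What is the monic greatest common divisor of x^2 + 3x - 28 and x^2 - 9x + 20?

x - 4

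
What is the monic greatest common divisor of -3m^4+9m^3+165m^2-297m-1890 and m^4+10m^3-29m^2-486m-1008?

Apply the Euclidean algorithm:
  -3m^4+9m^3+165m^2-297m-1890 = (-3)(m^4+10m^3-29m^2-486m-1008) + (39m^3+78m^2-1755m-4914)
  m^4+10m^3-29m^2-486m-1008 = ((1/39)m+8/39)(39m^3+78m^2-1755m-4914) + (0)
Last nonzero remainder: 39m^3+78m^2-1755m-4914. Dividing through by 39 gives the monic gcd m^3+2m^2-45m-126.

m^3+2m^2-45m-126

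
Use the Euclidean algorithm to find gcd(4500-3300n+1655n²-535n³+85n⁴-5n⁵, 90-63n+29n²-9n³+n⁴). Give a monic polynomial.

-30+11n-6n²+n³

Apply the Euclidean algorithm:
  -5n⁵+85n⁴-535n³+1655n²-3300n+4500 = (-5n+40)(n⁴-9n³+29n²-63n+90) + (-30n³+180n²-330n+900)
  n⁴-9n³+29n²-63n+90 = (-(1/30)n+1/10)(-30n³+180n²-330n+900) + (0)
Last nonzero remainder: -30n³+180n²-330n+900. Dividing through by -30 gives the monic gcd n³-6n²+11n-30.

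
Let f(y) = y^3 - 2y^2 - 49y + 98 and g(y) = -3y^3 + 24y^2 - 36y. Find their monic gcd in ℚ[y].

y - 2

Euclidean algorithm in ℚ[y]:
  y^3 - 2y^2 - 49y + 98 = (-1/3)(-3y^3 + 24y^2 - 36y) + (6y^2 - 61y + 98)
  -3y^3 + 24y^2 - 36y = (-(1/2)y - 13/12)(6y^2 - 61y + 98) + (-(637/12)y + 637/6)
  6y^2 - 61y + 98 = (-(72/637)y + 12/13)(-(637/12)y + 637/6) + (0)
Last nonzero remainder: -(637/12)y + 637/6. Dividing through by -637/12 gives the monic gcd y - 2.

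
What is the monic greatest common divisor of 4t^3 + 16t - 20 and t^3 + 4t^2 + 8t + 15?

t^2 + t + 5

By polynomial division,
  4t^3 + 16t - 20 = (4)(t^3 + 4t^2 + 8t + 15) + (-16t^2 - 16t - 80)
  t^3 + 4t^2 + 8t + 15 = (-(1/16)t - 3/16)(-16t^2 - 16t - 80) + (0)
Last nonzero remainder: -16t^2 - 16t - 80. Dividing through by -16 gives the monic gcd t^2 + t + 5.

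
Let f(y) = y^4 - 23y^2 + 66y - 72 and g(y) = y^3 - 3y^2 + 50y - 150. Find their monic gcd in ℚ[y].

y - 3

Repeated division with remainder:
  y^4 - 23y^2 + 66y - 72 = (y + 3)(y^3 - 3y^2 + 50y - 150) + (-64y^2 + 66y + 378)
  y^3 - 3y^2 + 50y - 150 = (-(1/64)y + 63/2048)(-64y^2 + 66y + 378) + ((55169/1024)y - 165507/1024)
  -64y^2 + 66y + 378 = (-(65536/55169)y - 129024/55169)((55169/1024)y - 165507/1024) + (0)
Last nonzero remainder: (55169/1024)y - 165507/1024. Dividing through by 55169/1024 gives the monic gcd y - 3.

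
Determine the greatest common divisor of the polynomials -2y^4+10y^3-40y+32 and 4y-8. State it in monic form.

y-2

Apply the Euclidean algorithm:
  -2y^4+10y^3-40y+32 = (-(1/2)y^3+(3/2)y^2+3y-4)(4y-8) + (0)
Last nonzero remainder: 4y-8. Dividing through by 4 gives the monic gcd y-2.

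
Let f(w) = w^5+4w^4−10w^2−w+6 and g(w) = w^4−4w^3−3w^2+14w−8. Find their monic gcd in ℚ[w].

w^3−3w+2

Apply the Euclidean algorithm:
  w^5+4w^4−10w^2−w+6 = (w+8)(w^4−4w^3−3w^2+14w−8) + (35w^3−105w+70)
  w^4−4w^3−3w^2+14w−8 = ((1/35)w−4/35)(35w^3−105w+70) + (0)
Last nonzero remainder: 35w^3−105w+70. Dividing through by 35 gives the monic gcd w^3−3w+2.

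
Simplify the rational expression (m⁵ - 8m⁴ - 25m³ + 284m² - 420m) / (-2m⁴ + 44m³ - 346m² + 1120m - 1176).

Apply the Euclidean algorithm:
  m⁵ - 8m⁴ - 25m³ + 284m² - 420m = (-(1/2)m - 7)(-2m⁴ + 44m³ - 346m² + 1120m - 1176) + (110m³ - 1578m² + 6832m - 8232)
  -2m⁴ + 44m³ - 346m² + 1120m - 1176 = (-(1/55)m + 421/3025)(110m³ - 1578m² + 6832m - 8232) + (-(6552/3025)m² + (58968/3025)m - 91728/3025)
  110m³ - 1578m² + 6832m - 8232 = (-(166375/3276)m + 21175/78)(-(6552/3025)m² + (58968/3025)m - 91728/3025) + (0)
Last nonzero remainder: -(6552/3025)m² + (58968/3025)m - 91728/3025. Dividing through by -6552/3025 gives the monic gcd m² - 9m + 14.
Cancel m² - 9m + 14 from numerator and denominator to get the reduced form.

(-m³ - m² + 30m)/(2m² - 26m + 84)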